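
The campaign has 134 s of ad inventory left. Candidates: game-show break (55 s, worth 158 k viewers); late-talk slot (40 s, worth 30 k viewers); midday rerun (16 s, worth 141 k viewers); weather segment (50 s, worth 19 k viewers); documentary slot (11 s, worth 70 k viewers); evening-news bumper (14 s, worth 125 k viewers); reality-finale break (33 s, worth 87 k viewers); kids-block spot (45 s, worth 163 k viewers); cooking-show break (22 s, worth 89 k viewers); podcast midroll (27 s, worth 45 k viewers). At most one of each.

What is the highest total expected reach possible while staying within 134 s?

605

A density-first pass picks midday rerun + documentary slot + evening-news bumper + kids-block spot + cooking-show break — 588 at 108 s.
Replace documentary slot with reality-finale break: the trade gains 17 net, giving 605 at 130 s.
The closest alternative, midday rerun + documentary slot + evening-news bumper + kids-block spot + cooking-show break, reaches only 588.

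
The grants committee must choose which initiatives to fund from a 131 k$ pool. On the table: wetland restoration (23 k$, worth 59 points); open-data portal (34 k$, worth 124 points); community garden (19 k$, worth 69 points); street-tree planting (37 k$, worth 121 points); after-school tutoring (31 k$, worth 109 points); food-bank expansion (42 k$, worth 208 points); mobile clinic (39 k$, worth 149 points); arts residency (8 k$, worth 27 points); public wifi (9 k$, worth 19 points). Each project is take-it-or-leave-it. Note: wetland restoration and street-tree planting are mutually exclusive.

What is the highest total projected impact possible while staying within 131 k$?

535

By projected impact per k$: food-bank expansion 4.95, mobile clinic 3.82, open-data portal 3.65 lead.
Greedy by ratio would take open-data portal + food-bank expansion + mobile clinic + arts residency: 123 k$ used, total 508.
Dropping open-data portal and arts residency frees 42 k$; slotting in community garden + after-school tutoring (50 k$) lifts the total to 535 at 131 k$.
An exhaustive check of the 512 subsets confirms 535.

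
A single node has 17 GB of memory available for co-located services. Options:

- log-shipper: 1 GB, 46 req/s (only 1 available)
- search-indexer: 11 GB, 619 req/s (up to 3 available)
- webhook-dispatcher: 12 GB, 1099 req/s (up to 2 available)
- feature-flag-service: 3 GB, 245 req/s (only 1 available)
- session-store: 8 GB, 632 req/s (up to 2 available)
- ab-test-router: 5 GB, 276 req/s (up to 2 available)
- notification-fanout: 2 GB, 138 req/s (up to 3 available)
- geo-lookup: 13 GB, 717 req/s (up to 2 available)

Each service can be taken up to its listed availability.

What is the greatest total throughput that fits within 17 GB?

1482

Ranking by ratio (throughput/GB): webhook-dispatcher 91.58, feature-flag-service 81.67, session-store 79.00.
The ratio ordering already packs tightly: webhook-dispatcher + feature-flag-service + notification-fanout, 17 GB, 1482.
Every other selection either busts 17 GB or exceeds an availability limit or fails to beat 1482.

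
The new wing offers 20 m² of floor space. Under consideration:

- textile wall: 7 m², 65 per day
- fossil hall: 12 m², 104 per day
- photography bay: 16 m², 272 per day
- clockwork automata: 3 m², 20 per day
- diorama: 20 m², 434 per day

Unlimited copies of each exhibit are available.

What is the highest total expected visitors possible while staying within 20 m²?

434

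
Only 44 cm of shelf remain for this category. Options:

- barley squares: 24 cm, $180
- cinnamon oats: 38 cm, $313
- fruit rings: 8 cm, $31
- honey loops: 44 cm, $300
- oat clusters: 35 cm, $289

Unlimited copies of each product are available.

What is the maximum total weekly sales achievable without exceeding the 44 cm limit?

320

Taking fruit rings + oat clusters: 43 cm used, 320 in weekly sales.
That's the maximum — no swap from here does better than 320.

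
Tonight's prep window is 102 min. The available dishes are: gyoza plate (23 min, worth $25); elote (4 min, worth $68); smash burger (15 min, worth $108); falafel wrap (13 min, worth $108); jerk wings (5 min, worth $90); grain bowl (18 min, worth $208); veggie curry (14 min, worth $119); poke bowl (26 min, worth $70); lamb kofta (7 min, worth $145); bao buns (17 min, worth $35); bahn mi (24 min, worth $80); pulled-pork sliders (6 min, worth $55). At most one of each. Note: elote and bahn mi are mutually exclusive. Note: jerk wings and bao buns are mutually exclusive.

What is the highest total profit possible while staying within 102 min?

916

Density check — lamb kofta 20.71, jerk wings 18.00, elote 17.00, grain bowl 11.56 are the best per min.
Taking elote + smash burger + falafel wrap + jerk wings + grain bowl + veggie curry + poke bowl + lamb kofta: 102 min used, 916 in profit.
Runner-up smash burger + falafel wrap + jerk wings + grain bowl + veggie curry + lamb kofta + bahn mi + pulled-pork sliders tops out at 913.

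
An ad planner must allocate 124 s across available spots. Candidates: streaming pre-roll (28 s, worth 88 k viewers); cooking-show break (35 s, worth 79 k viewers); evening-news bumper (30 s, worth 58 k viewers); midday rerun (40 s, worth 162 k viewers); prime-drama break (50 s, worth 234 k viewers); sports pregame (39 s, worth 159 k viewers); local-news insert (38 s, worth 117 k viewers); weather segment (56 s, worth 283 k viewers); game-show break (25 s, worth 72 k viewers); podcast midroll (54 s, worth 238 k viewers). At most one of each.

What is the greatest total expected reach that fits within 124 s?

533

By expected reach per s: weather segment 5.05, prime-drama break 4.68, podcast midroll 4.41 lead.
The ratio heuristic lands on prime-drama break + weather segment (517) but leaves 18 s idle.
The 50 s tied up in prime-drama break is better spent on streaming pre-roll + midday rerun — total rises to 533 (124 s).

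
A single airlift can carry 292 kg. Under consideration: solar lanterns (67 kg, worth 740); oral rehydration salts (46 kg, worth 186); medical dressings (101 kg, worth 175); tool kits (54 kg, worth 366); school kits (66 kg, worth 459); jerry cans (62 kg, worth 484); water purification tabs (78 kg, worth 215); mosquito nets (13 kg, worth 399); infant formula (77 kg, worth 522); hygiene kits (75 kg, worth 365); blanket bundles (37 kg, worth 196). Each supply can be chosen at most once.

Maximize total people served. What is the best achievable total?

By people served per kg: mosquito nets 30.69, solar lanterns 11.04, jerry cans 7.81 lead.
Best packing: solar lanterns + school kits + jerry cans + mosquito nets + infant formula — 285 kg, 2604 total.

2604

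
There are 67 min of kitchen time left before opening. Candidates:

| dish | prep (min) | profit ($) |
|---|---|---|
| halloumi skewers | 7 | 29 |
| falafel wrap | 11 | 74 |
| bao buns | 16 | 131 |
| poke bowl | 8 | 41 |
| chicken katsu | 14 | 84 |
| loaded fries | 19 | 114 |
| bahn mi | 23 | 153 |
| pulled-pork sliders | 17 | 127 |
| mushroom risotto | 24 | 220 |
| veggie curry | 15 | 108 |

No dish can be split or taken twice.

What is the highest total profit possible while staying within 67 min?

Ranking by ratio (profit/min): mushroom risotto 9.17, bao buns 8.19, pulled-pork sliders 7.47, veggie curry 7.20.
Taking the top-ratio dishes first gives bao buns + poke bowl + pulled-pork sliders + mushroom risotto for 519 (65 min).
The 25 min tied up in poke bowl and pulled-pork sliders is better spent on falafel wrap + veggie curry — total rises to 533 (66 min).

533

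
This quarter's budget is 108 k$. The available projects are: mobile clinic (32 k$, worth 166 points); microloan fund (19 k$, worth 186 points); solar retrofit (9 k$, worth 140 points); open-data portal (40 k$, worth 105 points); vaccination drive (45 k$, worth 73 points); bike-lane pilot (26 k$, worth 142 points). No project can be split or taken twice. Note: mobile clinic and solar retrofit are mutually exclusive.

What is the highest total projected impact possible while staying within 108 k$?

573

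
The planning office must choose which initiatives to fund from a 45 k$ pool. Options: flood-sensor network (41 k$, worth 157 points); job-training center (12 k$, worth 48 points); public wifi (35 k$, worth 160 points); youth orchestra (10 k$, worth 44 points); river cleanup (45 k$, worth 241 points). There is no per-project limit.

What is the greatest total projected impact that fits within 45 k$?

241

The ratio ordering already packs tightly: river cleanup, 45 k$, 241.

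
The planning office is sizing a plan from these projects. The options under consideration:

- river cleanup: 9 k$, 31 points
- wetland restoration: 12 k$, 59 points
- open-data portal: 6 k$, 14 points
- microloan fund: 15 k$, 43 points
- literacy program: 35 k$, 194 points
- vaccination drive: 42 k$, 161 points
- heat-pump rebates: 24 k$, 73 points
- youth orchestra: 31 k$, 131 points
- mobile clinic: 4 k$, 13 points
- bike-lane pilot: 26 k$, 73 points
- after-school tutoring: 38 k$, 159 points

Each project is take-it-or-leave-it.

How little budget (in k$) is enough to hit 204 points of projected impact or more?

Need the lightest bundle worth ≥ 204.
literacy program + mobile clinic: 207 projected impact at 39 k$.
Below 39 k$ the best achievable stays under 204.

39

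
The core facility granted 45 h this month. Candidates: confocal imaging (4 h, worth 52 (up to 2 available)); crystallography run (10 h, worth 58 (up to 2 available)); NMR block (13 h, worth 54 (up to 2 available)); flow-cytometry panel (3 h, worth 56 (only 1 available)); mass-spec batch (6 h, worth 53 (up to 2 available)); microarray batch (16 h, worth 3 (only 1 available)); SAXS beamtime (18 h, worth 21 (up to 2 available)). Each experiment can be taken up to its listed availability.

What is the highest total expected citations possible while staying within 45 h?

382

The ratio ordering already packs tightly: 2×confocal imaging + 2×crystallography run + flow-cytometry panel + 2×mass-spec batch, 43 h, 382.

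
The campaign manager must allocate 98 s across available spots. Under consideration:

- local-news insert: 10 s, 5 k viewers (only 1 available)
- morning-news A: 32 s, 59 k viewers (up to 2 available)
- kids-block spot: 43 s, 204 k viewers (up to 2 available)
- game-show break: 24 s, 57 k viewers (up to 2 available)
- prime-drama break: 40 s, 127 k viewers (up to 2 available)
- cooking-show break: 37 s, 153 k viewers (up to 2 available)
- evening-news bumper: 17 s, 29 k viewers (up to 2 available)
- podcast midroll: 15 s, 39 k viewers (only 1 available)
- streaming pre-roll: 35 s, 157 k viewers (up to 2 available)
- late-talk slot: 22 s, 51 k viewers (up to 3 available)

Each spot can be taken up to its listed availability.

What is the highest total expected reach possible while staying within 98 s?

413

Ranking by ratio (expected reach/s): kids-block spot 4.74, streaming pre-roll 4.49, cooking-show break 4.14.
Taking local-news insert + 2×kids-block spot: 96 s used, 413 in expected reach.
That's the maximum — no swap from here does better than 413.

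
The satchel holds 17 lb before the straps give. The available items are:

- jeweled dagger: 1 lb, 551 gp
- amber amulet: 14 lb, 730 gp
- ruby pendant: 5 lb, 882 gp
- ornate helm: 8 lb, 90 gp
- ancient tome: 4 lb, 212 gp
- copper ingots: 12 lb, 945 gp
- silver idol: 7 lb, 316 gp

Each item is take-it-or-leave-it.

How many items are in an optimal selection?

4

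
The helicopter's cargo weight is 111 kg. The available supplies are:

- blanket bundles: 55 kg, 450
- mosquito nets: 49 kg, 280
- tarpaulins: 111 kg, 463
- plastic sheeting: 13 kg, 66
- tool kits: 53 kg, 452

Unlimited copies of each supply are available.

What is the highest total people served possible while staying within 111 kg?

By people served per kg: tool kits 8.53, blanket bundles 8.18, mosquito nets 5.71, plastic sheeting 5.08 lead.
2×tool kits uses 106 of the 111 kg and totals 904.
Every other selection either busts 111 kg or fails to beat 904.

904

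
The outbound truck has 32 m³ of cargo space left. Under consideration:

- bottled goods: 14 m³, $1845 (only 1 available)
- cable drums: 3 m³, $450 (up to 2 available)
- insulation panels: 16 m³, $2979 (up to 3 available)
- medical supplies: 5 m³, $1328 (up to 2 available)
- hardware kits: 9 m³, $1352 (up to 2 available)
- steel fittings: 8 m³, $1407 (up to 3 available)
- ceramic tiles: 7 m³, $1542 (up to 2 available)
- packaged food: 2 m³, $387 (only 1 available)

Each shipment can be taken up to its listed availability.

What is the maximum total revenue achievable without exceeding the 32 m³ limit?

Greedy by ratio would take 2×cable drums + 2×medical supplies + 2×ceramic tiles + packaged food: 32 m³ used, total 7027.
The 8 m³ tied up in 2×cable drums and packaged food is better spent on steel fittings — total rises to 7147 (32 m³).

7147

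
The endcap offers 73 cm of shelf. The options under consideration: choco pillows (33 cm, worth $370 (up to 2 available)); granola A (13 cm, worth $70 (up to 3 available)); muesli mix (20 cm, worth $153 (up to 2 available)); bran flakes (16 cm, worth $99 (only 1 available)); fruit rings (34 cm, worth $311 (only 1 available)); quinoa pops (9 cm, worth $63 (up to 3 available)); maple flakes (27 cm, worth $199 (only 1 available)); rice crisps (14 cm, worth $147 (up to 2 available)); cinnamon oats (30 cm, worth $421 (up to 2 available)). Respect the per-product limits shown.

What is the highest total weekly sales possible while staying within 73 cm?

A density-first pass picks quinoa pops + 2×cinnamon oats — 905 at 69 cm.
Replace quinoa pops with granola A: the trade gains 7 net, giving 912 at 73 cm.
Every other selection either busts 73 cm or exceeds an availability limit or fails to beat 912.

912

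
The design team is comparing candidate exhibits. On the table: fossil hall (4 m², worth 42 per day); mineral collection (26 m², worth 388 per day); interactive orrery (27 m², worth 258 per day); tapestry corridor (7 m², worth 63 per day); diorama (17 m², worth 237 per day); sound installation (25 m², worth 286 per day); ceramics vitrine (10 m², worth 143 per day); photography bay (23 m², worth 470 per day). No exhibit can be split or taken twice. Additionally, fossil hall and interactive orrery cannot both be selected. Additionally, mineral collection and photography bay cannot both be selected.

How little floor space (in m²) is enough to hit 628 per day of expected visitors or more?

Need the lightest bundle worth ≥ 628.
fossil hall + ceramics vitrine + photography bay reaches 655 using 37 m².
No combination under 37 m² hits 628.

37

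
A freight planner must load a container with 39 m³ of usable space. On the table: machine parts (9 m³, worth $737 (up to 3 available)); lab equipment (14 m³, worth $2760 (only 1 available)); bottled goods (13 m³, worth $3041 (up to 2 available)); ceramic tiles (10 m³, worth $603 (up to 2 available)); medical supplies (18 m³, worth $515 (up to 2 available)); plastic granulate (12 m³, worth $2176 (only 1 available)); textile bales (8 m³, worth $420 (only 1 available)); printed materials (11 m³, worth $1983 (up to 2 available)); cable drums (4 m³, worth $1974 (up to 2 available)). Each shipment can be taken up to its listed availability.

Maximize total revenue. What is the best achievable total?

10030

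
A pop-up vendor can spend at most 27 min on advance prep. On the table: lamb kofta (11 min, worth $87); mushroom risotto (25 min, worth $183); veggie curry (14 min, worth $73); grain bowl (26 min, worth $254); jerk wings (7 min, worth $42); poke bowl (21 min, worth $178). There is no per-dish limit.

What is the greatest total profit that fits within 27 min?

Grain bowl uses 26 of the 27 min and totals 254.
Every other selection either busts 27 min or fails to beat 254.

254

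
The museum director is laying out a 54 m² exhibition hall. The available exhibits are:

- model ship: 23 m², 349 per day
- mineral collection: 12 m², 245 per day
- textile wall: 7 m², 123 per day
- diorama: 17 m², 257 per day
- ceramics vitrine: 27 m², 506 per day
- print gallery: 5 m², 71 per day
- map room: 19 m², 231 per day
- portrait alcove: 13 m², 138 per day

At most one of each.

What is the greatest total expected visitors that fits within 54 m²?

945

Best packing: mineral collection + textile wall + ceramics vitrine + print gallery — 51 m², 945 total.
Next best is mineral collection + ceramics vitrine + portrait alcove at 889 (52 m²) — short by 56.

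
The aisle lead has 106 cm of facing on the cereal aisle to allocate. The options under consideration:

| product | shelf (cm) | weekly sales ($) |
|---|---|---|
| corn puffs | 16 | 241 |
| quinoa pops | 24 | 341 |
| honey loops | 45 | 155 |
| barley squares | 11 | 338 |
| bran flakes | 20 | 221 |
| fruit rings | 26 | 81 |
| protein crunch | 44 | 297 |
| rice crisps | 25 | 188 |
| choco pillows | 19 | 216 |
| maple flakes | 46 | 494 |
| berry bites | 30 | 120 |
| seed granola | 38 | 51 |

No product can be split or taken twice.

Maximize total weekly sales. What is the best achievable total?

1414

By weekly sales per cm: barley squares 30.73, corn puffs 15.06, quinoa pops 14.21, choco pillows 11.37 lead.
Greedy by ratio would take corn puffs + quinoa pops + barley squares + bran flakes + choco pillows: 90 cm used, total 1357.
The 39 cm tied up in bran flakes and choco pillows is better spent on maple flakes — total rises to 1414 (97 cm).
Every other selection either busts 106 cm or fails to beat 1414.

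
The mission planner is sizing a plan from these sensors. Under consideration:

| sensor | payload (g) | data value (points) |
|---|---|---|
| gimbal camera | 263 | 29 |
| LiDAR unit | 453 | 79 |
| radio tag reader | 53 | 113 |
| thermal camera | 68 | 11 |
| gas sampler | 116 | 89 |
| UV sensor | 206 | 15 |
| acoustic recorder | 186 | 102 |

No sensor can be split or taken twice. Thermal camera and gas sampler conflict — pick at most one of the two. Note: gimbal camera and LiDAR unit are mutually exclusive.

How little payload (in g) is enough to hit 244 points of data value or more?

Look for the lowest-payload combination reaching 244.
radio tag reader + gas sampler + acoustic recorder reaches 304 using 355 g.
Any bundle with less than 355 g falls short of 244.

355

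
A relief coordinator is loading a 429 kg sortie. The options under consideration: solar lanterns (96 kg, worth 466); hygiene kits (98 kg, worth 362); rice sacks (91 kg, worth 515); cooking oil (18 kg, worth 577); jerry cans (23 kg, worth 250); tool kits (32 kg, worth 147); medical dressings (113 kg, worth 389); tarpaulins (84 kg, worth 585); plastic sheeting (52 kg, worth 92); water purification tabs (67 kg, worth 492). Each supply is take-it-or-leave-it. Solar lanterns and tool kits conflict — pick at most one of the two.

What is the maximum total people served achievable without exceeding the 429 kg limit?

2955

Taking rice sacks + cooking oil + jerry cans + tool kits + medical dressings + tarpaulins + water purification tabs: 428 kg used, 2955 in people served.
Every other selection either busts 429 kg or breaks a pairing rule or fails to beat 2955.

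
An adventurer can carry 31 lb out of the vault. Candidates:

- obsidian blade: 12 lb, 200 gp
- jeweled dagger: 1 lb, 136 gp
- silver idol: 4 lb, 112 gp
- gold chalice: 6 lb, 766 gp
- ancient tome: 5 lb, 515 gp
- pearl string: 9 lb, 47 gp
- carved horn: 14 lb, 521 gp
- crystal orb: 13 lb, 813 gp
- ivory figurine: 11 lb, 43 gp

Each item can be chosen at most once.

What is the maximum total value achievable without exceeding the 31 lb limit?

2342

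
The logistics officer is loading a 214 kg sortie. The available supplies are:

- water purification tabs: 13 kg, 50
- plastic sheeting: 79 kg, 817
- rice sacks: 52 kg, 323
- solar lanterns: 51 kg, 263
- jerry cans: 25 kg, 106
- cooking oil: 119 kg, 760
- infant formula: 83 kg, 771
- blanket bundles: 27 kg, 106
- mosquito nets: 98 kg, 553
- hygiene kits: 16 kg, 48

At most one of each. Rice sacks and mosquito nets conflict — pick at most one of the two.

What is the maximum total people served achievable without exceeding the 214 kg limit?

1911

Plastic sheeting + rice sacks + infant formula uses 214 of the 214 kg and totals 1911.
No other feasible combination exceeds 1911.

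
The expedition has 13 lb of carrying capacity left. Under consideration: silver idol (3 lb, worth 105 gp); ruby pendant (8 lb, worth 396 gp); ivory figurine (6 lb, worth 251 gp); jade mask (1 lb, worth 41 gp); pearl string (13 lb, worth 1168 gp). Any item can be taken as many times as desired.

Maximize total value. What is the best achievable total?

1168

Density check — pearl string 89.85, ruby pendant 49.50, ivory figurine 41.83, jade mask 41.00 are the best per lb.
The ratio ordering already packs tightly: pearl string, 13 lb, 1168.
Every other selection either busts 13 lb or fails to beat 1168.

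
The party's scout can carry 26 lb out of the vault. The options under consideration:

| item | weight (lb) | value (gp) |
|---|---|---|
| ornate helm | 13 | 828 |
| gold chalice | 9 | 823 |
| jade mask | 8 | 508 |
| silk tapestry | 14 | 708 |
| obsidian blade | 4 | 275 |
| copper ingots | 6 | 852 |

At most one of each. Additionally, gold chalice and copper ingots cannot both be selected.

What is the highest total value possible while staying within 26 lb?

Best packing: ornate helm + obsidian blade + copper ingots — 23 lb, 1955 total.
That's the maximum — no feasible swap from here does better than 1955.

1955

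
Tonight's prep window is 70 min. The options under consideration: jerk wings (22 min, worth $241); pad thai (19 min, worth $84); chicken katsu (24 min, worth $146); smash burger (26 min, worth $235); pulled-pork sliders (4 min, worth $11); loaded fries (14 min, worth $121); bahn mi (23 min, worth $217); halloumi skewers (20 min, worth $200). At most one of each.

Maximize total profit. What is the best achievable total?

A density-first pass picks jerk wings + pulled-pork sliders + bahn mi + halloumi skewers — 669 at 69 min.
Replace pulled-pork sliders and bahn mi with smash burger: the trade gains 7 net, giving 676 at 68 min.
That's the maximum — no swap from here does better than 676.

676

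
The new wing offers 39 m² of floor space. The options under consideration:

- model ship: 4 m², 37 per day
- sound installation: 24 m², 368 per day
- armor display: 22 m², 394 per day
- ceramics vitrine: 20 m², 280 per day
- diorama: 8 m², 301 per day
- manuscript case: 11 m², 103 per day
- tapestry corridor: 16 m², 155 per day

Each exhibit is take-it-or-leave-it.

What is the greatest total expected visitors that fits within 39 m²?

Taking model ship + armor display + diorama: 34 m² used, 732 in expected visitors.
The spare 5 m² is too small for any remaining exhibit, and no exchange beats 732.

732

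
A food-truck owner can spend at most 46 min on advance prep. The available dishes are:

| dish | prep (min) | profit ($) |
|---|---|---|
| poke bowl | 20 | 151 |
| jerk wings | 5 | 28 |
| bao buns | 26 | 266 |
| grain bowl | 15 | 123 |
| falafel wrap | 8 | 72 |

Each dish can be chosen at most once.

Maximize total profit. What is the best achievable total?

A density-first pass picks jerk wings + bao buns + falafel wrap — 366 at 39 min.
The 13 min tied up in jerk wings and falafel wrap is better spent on poke bowl — total rises to 417 (46 min).
An exhaustive check of the 32 subsets confirms 417.

417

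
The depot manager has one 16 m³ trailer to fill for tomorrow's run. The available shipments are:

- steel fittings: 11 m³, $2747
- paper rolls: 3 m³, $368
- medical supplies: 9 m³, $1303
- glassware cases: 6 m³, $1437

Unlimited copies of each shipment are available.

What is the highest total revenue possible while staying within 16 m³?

3242

Taking the top-ratio shipments first gives steel fittings + paper rolls for 3115 (14 m³).
Replace steel fittings with 2×glassware cases: the trade gains 127 net, giving 3242 at 15 m³.
That's the maximum — no swap from here does better than 3242.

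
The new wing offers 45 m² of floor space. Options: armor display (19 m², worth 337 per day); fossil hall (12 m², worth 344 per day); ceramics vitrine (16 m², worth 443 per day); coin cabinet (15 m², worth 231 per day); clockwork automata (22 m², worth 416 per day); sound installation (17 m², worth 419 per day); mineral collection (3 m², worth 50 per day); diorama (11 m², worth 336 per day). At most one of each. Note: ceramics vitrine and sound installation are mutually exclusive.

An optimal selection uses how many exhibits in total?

Optimal total is 1173.
For example fossil hall + ceramics vitrine + mineral collection + diorama achieves it, using 42 m².
Every optimal selection uses 4 exhibits.

4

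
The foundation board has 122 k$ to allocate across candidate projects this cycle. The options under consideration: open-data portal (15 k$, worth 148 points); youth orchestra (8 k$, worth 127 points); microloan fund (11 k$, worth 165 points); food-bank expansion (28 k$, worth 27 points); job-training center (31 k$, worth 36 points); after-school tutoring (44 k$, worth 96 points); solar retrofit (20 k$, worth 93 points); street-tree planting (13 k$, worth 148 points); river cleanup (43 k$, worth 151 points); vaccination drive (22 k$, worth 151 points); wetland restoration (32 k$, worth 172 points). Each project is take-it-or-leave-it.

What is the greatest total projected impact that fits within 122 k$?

1004

Ranking by ratio (projected impact/k$): youth orchestra 15.88, microloan fund 15.00, street-tree planting 11.38, open-data portal 9.87.
Best packing: open-data portal + youth orchestra + microloan fund + solar retrofit + street-tree planting + vaccination drive + wetland restoration — 121 k$, 1004 total.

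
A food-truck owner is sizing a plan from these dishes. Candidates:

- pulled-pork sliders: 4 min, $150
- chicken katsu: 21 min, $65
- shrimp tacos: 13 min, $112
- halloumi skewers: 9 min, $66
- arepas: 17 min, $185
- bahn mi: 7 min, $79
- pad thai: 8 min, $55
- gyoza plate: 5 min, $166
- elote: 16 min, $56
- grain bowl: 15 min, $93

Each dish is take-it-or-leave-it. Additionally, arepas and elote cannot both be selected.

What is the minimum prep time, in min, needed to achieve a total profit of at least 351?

16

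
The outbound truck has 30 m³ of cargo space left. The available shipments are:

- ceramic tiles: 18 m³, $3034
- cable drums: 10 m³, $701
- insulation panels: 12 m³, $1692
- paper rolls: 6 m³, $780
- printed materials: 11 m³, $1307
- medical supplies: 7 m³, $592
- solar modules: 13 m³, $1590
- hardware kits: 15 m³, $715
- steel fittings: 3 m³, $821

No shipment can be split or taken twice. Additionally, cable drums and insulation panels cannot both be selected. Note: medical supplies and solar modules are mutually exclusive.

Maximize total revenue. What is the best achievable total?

Filling by ratio: ceramic tiles + paper rolls + steel fittings for 4635, with 3 m³ left unused.
Dropping paper rolls and steel fittings frees 9 m³; slotting in insulation panels (12 m³) lifts the total to 4726 at 30 m³.
Every other selection either busts 30 m³ or breaks a pairing rule or fails to beat 4726.

4726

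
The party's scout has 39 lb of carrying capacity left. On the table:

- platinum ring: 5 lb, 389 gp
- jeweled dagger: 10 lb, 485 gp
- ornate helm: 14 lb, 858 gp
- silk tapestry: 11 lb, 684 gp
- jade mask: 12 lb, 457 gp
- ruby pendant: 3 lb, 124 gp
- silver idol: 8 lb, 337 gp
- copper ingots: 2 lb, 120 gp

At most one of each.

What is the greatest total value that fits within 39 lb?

2268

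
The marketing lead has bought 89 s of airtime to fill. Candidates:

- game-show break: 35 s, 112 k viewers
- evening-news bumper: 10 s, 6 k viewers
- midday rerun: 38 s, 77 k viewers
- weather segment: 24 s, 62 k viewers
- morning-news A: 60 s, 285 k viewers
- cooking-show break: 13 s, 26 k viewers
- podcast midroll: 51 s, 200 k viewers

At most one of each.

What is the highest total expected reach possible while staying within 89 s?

347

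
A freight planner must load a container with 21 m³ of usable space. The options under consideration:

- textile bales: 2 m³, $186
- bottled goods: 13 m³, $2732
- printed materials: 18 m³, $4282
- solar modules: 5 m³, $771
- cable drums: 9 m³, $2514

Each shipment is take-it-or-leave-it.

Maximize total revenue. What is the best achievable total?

4468

Density check — cable drums 279.33, printed materials 237.89, bottled goods 210.15 are the best per m³.
A density-first pass picks textile bales + solar modules + cable drums — 3471 at 16 m³.
Dropping solar modules and cable drums frees 14 m³; slotting in printed materials (18 m³) lifts the total to 4468 at 20 m³.
That's the maximum — no swap from here does better than 4468.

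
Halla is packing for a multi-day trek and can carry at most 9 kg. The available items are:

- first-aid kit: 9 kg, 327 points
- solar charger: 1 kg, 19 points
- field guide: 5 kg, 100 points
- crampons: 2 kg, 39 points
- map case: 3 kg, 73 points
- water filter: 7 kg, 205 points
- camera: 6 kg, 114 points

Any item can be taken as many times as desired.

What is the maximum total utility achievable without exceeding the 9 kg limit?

327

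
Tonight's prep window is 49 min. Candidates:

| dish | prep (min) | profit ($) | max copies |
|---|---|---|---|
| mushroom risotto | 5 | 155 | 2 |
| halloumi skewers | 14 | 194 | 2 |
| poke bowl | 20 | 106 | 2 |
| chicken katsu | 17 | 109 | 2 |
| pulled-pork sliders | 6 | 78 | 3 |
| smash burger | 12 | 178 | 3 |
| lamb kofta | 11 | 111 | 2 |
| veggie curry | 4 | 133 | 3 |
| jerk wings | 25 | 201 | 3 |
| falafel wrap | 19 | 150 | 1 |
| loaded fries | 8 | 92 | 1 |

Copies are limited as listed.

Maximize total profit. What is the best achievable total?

1081

A density-first pass picks 2×mushroom risotto + 2×smash burger + 3×veggie curry — 1065 at 46 min.
Replace smash burger with halloumi skewers: the trade gains 16 net, giving 1081 at 48 min.
The spare 1 min is too small for any remaining dish, and no exchange beats 1081.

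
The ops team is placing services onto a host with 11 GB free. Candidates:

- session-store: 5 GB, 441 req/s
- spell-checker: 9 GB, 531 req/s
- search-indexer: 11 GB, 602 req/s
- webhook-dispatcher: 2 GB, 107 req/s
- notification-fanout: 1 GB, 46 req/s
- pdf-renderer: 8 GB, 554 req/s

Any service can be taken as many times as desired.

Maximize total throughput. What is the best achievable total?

The ratio ordering already packs tightly: 2×session-store + notification-fanout, 11 GB, 928.

928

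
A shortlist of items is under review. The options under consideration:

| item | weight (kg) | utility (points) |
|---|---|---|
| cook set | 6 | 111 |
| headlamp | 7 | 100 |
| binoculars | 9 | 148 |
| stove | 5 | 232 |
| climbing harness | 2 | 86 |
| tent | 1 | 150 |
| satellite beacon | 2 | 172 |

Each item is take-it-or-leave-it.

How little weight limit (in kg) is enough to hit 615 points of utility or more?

10

Minimise kg subject to total utility ≥ 615.
stove + climbing harness + tent + satellite beacon: 640 utility at 10 kg.
Any bundle with less than 10 kg falls short of 615.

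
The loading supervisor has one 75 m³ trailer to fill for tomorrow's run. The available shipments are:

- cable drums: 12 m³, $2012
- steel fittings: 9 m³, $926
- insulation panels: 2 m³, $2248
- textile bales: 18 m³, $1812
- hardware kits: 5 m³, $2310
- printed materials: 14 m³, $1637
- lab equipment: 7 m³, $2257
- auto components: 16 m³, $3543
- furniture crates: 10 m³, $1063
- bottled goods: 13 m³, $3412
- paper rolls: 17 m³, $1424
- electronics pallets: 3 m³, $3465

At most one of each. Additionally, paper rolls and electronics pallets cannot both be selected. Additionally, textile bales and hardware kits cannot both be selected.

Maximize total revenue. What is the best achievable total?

By revenue per m³: electronics pallets 1155.00, insulation panels 1124.00, hardware kits 462.00 lead.
Taking cable drums + insulation panels + hardware kits + printed materials + lab equipment + auto components + bottled goods + electronics pallets: 72 m³ used, 20884 in revenue.
Runner-up cable drums + insulation panels + hardware kits + lab equipment + auto components + furniture crates + bottled goods + electronics pallets tops out at 20310.

20884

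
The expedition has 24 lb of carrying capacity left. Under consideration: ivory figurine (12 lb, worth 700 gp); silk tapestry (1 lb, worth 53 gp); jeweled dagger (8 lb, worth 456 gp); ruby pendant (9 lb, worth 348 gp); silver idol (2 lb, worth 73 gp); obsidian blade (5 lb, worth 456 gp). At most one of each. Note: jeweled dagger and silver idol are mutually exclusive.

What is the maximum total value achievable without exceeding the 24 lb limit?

Filling by ratio: ivory figurine + silk tapestry + silver idol + obsidian blade for 1282, with 4 lb left unused.
Dropping ivory figurine and silver idol frees 14 lb; slotting in jeweled dagger + ruby pendant (17 lb) lifts the total to 1313 at 23 lb.

1313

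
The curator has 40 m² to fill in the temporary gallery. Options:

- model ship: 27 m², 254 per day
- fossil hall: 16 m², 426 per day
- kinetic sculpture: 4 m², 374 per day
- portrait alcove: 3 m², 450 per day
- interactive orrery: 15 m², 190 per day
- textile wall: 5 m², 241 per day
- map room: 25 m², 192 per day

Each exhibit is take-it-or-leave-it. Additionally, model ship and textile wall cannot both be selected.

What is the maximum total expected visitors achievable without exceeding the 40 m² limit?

1491

Density check — portrait alcove 150.00, kinetic sculpture 93.50, textile wall 48.20 are the best per m².
Fossil hall + kinetic sculpture + portrait alcove + textile wall uses 28 of the 40 m² and totals 1491.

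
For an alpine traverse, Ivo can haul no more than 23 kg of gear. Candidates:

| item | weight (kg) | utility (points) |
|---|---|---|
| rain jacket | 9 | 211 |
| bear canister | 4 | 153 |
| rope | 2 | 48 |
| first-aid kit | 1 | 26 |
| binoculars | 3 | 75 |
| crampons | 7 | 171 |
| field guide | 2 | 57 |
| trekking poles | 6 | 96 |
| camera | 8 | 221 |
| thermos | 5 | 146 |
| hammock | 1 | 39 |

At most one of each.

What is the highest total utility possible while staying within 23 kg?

Density check — hammock 39.00, bear canister 38.25, thermos 29.20 are the best per kg.
Taking the top-ratio items first gives bear canister + rope + first-aid kit + field guide + camera + thermos + hammock for 690 (23 kg).
Replace rope and first-aid kit with binoculars: the trade gains 1 net, giving 691 at 23 kg.

691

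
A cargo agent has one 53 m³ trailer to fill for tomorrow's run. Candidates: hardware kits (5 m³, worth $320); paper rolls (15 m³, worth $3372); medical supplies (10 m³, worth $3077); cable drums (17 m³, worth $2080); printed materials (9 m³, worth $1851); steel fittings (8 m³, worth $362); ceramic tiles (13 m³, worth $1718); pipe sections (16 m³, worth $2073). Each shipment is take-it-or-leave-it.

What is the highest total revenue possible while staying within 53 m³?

10380

Density check — medical supplies 307.70, paper rolls 224.80, printed materials 205.67 are the best per m³.
Greedy by ratio would take hardware kits + paper rolls + medical supplies + printed materials + ceramic tiles: 52 m³ used, total 10338.
Replace hardware kits and ceramic tiles with cable drums: the trade gains 42 net, giving 10380 at 51 m³.
The closest alternative, paper rolls + medical supplies + printed materials + pipe sections, reaches only 10373.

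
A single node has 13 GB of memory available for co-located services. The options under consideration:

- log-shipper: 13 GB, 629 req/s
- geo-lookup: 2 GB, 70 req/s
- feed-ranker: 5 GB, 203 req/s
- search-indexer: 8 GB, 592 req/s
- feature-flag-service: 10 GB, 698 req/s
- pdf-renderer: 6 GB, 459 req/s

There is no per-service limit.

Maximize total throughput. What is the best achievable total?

918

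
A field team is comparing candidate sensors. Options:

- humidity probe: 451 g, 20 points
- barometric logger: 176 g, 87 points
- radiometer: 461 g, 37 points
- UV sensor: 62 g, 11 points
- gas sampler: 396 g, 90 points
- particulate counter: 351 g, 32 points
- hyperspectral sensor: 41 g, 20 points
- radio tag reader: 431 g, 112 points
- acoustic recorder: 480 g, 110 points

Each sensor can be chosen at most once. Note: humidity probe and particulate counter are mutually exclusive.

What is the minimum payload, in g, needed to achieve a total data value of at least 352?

1457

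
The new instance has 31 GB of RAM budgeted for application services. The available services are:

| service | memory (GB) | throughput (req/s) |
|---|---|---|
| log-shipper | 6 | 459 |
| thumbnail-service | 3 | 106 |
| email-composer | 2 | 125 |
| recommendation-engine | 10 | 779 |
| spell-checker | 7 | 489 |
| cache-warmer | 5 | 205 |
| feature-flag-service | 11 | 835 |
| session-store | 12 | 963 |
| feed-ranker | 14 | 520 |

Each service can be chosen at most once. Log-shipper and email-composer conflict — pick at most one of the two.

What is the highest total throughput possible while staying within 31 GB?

2356

By throughput per GB: session-store 80.25, recommendation-engine 77.90, log-shipper 76.50 lead.
Taking email-composer + recommendation-engine + spell-checker + session-store: 31 GB used, 2356 in throughput.
Nothing else feasible within 31 GB beats 2356.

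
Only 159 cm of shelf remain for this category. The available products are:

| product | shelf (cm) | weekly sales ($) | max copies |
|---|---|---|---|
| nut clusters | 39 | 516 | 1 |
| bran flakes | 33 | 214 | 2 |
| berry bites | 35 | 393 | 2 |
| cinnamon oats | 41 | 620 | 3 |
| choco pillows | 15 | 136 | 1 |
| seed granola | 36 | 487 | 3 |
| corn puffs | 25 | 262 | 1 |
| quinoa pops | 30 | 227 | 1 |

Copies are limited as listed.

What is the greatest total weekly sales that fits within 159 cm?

2347

Best packing: 3×cinnamon oats + seed granola — 159 cm, 2347 total.
No other feasible combination exceeds 2347.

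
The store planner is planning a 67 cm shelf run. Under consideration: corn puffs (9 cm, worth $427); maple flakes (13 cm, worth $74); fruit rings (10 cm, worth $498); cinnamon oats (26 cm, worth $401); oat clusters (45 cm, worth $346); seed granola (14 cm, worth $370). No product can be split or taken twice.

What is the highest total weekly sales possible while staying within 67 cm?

1696

Best packing: corn puffs + fruit rings + cinnamon oats + seed granola — 59 cm, 1696 total.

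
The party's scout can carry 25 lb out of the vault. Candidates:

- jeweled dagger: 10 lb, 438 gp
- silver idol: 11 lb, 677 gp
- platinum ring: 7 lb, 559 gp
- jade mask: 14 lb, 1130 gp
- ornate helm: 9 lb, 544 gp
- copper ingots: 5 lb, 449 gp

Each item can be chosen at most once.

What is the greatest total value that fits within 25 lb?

Ranking by ratio (value/lb): copper ingots 89.80, jade mask 80.71, platinum ring 79.86.
Greedy by ratio would take jade mask + copper ingots: 19 lb used, total 1579.
The 5 lb tied up in copper ingots is better spent on silver idol — total rises to 1807 (25 lb).

1807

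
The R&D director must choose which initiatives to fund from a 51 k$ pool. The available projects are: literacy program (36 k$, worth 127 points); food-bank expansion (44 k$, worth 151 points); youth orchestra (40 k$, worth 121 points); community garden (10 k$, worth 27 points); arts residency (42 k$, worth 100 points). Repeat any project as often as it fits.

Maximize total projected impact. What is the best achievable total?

154

Taking literacy program + community garden: 46 k$ used, 154 in projected impact.
Nothing else within 51 k$ beats 154.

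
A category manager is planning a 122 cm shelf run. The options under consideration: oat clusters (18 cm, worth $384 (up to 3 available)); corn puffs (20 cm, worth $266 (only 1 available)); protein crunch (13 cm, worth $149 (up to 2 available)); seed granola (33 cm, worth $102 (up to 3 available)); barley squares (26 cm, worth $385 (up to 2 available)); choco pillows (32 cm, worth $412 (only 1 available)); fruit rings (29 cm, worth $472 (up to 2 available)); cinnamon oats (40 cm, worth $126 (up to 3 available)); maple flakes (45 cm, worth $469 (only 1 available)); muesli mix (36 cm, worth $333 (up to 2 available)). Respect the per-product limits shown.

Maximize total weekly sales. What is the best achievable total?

A density-first pass picks 3×oat clusters + 2×fruit rings — 2096 at 112 cm.
Dropping fruit rings frees 29 cm; slotting in protein crunch + barley squares (39 cm) lifts the total to 2158 at 122 cm.

2158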